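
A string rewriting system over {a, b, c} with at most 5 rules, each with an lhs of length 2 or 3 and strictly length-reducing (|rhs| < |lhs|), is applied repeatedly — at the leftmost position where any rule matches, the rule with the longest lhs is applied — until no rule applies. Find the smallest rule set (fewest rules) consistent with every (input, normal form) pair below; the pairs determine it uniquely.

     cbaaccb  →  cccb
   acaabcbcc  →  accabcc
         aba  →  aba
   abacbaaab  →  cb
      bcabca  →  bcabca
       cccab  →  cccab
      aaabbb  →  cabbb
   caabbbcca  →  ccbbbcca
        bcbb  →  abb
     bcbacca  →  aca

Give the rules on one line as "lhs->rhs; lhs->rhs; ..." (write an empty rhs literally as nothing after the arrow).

aa->c; baa->; bac->; bcb->ab

  | cbaaccb => cccb
  | acaabcbcc => accbcbcc => accabcc
  | aba
  | abacbaaab => abaaab => aab => cb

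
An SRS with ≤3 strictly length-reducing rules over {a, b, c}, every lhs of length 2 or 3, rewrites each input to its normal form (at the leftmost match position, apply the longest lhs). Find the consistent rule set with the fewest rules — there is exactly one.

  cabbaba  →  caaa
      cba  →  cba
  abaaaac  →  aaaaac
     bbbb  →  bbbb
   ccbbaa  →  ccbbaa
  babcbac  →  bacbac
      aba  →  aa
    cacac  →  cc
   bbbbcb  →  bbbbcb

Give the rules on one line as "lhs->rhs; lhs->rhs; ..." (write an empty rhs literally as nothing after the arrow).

ab->a; aca->

  | cabbaba => cababa => caaba => caaa
  | cba
  | abaaaac => aaaaac
  | bbbb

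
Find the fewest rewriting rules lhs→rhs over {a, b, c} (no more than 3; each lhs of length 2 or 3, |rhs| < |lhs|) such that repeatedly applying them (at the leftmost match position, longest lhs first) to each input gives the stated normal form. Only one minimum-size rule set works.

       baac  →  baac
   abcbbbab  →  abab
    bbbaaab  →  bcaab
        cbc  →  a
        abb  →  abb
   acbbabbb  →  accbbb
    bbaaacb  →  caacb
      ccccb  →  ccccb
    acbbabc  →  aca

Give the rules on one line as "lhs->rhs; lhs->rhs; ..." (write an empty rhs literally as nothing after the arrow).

  | baac
  | abcbbbab => abcbcb => abab
  | bbbaaab => bcaab
  | cbc => a

bba->c; cbc->a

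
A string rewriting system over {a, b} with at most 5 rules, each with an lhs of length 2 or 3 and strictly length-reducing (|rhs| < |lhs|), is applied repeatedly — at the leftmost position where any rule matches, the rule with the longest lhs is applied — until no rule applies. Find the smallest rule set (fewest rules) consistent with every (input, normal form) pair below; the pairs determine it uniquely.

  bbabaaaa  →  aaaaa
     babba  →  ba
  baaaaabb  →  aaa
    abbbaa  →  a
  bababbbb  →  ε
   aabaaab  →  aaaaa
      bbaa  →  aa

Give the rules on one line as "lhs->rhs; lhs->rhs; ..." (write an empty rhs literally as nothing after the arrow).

ab->a; abb->; baa->a; bb->

  | bbabaaaa => abaaaa => aaaaa
  | babba => ba
  | baaaaabb => aaaabb => aaa
  | abbbaa => baa => a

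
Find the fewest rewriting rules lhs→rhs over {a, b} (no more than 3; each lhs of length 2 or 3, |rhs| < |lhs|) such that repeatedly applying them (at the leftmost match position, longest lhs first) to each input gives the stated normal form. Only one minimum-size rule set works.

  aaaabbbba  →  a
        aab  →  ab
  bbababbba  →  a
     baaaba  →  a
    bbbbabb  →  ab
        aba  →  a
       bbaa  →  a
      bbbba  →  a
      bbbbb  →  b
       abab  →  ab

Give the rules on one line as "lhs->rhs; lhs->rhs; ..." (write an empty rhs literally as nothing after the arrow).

  | aaaabbbba => aaabbbba => aabbbba => abbbba => abbba => abba => aba => aa => a
  | aab => ab
  | bbababbba => bababbba => ababbba => aabbba => abbba => abba => aba => aa => a
  | baaaba => aaaba => aaba => aba => aa => a

aa->a; ba->a; bb->b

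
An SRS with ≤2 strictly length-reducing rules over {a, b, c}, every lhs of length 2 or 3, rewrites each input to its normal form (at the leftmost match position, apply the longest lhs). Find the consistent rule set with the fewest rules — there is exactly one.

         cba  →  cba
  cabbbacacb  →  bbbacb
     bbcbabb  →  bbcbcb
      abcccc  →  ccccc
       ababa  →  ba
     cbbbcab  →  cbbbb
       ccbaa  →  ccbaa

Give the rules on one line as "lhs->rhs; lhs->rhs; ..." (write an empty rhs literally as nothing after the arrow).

ab->c; ca->

  | cba
  | cabbbacacb => bbbacacb => bbbacb
  | bbcbabb => bbcbcb
  | abcccc => ccccc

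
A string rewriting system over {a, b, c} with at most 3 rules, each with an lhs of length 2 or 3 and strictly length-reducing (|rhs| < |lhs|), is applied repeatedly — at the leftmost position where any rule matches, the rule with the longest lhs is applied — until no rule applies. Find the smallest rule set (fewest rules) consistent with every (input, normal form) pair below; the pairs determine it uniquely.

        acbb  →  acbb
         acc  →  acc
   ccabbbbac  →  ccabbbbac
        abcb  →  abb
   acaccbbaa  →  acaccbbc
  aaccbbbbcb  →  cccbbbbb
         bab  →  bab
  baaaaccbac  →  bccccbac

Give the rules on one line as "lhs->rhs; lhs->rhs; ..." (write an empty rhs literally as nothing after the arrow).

aa->c; bcb->bb

  | acbb
  | acc
  | ccabbbbac
  | abcb => abb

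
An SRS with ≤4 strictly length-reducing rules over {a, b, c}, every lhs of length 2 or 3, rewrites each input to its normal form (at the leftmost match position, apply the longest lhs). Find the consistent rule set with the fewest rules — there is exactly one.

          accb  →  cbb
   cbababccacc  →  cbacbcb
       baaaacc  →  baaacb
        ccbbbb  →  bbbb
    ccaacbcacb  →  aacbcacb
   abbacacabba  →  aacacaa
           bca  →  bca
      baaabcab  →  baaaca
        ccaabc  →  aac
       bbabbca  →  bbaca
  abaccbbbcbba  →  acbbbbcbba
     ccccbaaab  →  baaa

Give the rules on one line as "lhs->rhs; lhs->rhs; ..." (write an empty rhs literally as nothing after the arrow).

  | accb => cbb
  | cbababccacc => cbaabccacc => cbaaccacc => cbacbacc => cbacbcb
  | baaaacc => baaacb
  | ccbbbb => bbbb

ab->a; acc->cb; cc->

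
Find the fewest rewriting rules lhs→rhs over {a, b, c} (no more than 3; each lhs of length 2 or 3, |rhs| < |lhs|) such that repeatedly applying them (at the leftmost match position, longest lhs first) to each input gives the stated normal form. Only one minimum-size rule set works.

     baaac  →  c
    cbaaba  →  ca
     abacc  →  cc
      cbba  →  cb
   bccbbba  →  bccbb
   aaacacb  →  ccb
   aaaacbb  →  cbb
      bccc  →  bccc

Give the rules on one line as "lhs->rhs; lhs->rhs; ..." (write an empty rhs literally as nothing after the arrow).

ac->c; ba->

  | baaac => aac => ac => c
  | cbaaba => caba => ca
  | abacc => acc => cc
  | cbba => cb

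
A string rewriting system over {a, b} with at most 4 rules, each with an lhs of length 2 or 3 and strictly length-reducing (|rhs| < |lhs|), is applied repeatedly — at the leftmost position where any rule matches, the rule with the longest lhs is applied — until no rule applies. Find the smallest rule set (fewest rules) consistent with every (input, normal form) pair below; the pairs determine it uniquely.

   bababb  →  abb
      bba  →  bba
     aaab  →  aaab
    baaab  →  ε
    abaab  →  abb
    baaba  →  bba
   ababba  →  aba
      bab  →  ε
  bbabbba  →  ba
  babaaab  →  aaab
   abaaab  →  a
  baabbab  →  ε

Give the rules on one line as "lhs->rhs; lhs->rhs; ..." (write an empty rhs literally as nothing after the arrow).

baa->b; bab->; bbb->b

  | bababb => abb
  | bba
  | aaab
  | baaab => bab => ε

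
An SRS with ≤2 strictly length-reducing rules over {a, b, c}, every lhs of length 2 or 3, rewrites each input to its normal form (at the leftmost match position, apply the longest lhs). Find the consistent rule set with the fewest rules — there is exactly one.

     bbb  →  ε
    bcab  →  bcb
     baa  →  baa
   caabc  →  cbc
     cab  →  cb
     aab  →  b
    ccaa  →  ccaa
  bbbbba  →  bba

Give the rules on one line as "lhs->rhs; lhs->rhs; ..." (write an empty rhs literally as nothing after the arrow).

ab->b; bbb->

  | bbb => ε
  | bcab => bcb
  | baa
  | caabc => cabc => cbc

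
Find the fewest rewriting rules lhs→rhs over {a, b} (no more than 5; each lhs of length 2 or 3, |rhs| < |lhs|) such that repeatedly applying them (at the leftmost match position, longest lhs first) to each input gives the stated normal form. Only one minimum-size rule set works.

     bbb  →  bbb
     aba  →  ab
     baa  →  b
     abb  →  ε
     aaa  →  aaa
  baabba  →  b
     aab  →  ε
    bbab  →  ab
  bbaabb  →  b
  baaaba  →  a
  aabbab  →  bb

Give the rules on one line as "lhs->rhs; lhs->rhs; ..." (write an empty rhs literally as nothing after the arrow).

  | bbb
  | aba => ab
  | baa => ba => b
  | abb => ε

aab->; abb->; ba->b; bba->a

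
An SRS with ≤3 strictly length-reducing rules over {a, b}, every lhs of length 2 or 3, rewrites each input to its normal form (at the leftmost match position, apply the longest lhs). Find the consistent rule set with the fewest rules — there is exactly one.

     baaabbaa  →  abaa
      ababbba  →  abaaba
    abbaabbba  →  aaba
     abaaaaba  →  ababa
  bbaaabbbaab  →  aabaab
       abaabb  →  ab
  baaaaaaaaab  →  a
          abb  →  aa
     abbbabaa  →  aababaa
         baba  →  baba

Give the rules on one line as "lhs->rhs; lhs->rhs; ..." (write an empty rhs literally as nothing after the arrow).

aaa->; bb->a

  | baaabbaa => bbbaa => abaa
  | ababbba => abaaba
  | abbaabbba => aaaabbba => abbba => aaba
  | abaaaaba => ababa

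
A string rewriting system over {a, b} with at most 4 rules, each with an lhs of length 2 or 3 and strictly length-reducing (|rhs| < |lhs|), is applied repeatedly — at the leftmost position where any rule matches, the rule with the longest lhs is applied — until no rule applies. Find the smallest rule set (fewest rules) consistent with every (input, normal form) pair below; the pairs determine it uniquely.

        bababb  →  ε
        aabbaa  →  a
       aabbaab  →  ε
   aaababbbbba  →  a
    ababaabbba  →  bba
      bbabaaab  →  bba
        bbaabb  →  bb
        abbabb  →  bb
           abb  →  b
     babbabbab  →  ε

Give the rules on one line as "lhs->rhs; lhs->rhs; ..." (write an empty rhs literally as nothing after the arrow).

  | bababb => bbb => ε
  | aabbaa => abaa => a
  | aabbaab => abaab => ab => ε
  | aaababbbbba => aabbbbba => abbbba => bbba => a

ab->; aba->; bbb->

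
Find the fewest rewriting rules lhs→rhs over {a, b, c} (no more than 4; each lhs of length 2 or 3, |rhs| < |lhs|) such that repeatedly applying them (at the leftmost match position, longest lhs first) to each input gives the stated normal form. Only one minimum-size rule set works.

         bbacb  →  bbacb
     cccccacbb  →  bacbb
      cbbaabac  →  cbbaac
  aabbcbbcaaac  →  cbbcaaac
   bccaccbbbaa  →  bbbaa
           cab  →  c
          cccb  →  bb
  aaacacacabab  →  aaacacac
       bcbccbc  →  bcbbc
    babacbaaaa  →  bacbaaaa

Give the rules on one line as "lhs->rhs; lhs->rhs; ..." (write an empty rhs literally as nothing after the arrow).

ab->; cc->; ccc->b

  | bbacb
  | cccccacbb => bccacbb => bacbb
  | cbbaabac => cbbaac
  | aabbcbbcaaac => abcbbcaaac => cbbcaaac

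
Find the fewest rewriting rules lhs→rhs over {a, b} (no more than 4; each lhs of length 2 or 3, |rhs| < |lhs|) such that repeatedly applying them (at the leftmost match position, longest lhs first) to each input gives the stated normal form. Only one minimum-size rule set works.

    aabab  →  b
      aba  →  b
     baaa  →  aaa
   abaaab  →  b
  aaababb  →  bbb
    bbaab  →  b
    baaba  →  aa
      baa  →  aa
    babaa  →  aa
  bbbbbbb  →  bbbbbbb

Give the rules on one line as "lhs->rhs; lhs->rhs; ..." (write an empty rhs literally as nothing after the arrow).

aab->ba; aba->b; ba->b; baa->aa

  | aabab => baab => aab => ba => b
  | aba => b
  | baaa => aaa
  | abaaab => baab => aab => ba => b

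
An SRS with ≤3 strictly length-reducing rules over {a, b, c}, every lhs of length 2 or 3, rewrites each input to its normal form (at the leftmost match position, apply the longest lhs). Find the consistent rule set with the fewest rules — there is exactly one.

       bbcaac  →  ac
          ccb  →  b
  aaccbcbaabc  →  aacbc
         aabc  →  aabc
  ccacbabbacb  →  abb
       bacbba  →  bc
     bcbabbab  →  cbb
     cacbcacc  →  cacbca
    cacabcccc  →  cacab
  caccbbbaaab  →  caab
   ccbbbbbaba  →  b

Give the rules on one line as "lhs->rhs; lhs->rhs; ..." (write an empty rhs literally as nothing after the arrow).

ba->c; bbc->cb; cc->

  | bbcaac => cbaac => ccac => ac
  | ccb => b
  | aaccbcbaabc => aabcbaabc => aabccabc => aababc => aacbc
  | aabc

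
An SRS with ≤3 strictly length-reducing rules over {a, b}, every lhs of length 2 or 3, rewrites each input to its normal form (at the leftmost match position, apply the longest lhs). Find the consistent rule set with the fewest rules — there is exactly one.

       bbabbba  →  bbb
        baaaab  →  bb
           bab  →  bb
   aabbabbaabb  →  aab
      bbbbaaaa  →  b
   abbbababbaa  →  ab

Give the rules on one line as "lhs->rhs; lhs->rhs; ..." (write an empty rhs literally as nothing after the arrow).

  | bbabbba => bbbba => bbb
  | baaaab => baaab => baab => bab => bb
  | bab => bb
  | aabbabbaabb => aababbaabb => aabbbaabb => aabbaabb => aabaabb => aababb => aabbb => aabb => aab

abb->ab; ba->b; bba->b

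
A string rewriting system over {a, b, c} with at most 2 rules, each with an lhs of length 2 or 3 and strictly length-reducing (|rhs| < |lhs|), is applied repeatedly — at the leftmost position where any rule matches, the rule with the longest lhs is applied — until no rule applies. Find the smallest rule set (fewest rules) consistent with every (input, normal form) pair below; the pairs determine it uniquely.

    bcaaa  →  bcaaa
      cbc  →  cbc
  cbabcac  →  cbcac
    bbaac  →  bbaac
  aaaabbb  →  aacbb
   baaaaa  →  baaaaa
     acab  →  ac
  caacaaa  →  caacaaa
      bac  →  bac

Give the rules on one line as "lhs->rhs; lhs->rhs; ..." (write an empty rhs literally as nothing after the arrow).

aab->c; ab->

  | bcaaa
  | cbc
  | cbabcac => cbcac
  | bbaac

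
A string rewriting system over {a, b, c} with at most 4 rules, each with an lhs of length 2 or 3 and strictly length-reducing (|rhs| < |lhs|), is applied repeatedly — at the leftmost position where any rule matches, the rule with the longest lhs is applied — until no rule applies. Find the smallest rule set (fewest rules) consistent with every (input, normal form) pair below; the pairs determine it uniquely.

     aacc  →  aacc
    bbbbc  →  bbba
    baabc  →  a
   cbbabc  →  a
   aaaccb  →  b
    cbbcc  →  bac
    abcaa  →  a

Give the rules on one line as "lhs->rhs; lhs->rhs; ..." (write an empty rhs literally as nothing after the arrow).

aaa->; baa->c; bc->a; cb->b

  | aacc
  | bbbbc => bbba
  | baabc => cbc => bc => a
  | cbbabc => bbabc => bbaa => bc => a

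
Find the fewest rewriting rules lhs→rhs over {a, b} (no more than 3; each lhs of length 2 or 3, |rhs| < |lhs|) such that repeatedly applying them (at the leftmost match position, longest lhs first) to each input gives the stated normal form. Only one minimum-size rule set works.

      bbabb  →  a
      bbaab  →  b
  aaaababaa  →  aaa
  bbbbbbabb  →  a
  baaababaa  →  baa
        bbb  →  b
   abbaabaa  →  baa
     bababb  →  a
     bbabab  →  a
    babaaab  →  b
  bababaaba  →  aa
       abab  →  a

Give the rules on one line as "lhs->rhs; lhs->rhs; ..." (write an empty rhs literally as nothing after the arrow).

  | bbabb => aabb => abb => bb => a
  | bbaab => aaab => aab => ab => b
  | aaaababaa => aaababaa => aababaa => ababaa => babaa => bbaa => aaa
  | bbbbbbabb => abbbbabb => bbbbabb => abbabb => bbabb => aabb => abb => bb => a

ab->b; bb->a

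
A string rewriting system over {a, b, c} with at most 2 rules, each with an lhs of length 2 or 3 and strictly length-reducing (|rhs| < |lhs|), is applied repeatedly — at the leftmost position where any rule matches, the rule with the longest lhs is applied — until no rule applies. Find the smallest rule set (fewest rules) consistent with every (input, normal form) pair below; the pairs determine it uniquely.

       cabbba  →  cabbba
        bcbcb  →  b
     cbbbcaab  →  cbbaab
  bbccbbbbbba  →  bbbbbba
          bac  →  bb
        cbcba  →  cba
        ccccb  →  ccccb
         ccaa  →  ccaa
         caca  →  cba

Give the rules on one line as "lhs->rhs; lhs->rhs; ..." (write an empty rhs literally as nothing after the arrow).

ac->b; bc->

  | cabbba
  | bcbcb => bcb => b
  | cbbbcaab => cbbaab
  | bbccbbbbbba => bcbbbbbba => bbbbbba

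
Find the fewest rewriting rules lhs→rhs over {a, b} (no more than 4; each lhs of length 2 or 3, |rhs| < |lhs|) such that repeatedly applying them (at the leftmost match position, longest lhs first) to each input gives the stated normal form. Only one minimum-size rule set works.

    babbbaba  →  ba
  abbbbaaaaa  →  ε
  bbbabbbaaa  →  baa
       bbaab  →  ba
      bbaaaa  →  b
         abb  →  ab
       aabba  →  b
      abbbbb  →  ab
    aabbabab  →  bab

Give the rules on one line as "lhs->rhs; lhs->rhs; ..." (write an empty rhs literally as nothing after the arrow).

aaa->ab; aab->ba; aba->; bb->b

  | babbbaba => babbaba => bababa => bba => ba
  | abbbbaaaaa => abbbaaaaa => abbaaaaa => abaaaaa => aaaa => aba => ε
  | bbbabbbaaa => bbabbbaaa => babbbaaa => babbaaa => babaaa => baa
  | bbaab => baab => bba => ba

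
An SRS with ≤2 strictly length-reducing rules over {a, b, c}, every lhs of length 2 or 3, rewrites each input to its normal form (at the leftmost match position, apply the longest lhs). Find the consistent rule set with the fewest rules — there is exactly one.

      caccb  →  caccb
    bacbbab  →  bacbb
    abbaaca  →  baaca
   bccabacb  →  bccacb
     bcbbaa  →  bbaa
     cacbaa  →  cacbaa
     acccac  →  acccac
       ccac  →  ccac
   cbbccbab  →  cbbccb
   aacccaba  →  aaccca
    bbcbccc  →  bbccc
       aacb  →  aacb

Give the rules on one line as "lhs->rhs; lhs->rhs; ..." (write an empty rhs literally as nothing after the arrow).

ab->; bcb->b

  | caccb
  | bacbbab => bacbb
  | abbaaca => baaca
  | bccabacb => bccacb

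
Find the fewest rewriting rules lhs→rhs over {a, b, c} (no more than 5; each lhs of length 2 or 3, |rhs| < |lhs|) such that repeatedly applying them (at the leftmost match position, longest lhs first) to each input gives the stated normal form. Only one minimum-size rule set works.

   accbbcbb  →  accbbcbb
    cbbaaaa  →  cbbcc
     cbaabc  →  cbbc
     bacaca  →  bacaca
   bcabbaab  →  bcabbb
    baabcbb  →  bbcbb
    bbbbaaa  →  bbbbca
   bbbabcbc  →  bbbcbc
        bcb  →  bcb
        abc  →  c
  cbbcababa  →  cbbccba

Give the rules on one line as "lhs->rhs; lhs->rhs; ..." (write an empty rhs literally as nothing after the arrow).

aa->c; aab->b; aba->c; abc->c

  | accbbcbb
  | cbbaaaa => cbbcaa => cbbcc
  | cbaabc => cbbc
  | bacaca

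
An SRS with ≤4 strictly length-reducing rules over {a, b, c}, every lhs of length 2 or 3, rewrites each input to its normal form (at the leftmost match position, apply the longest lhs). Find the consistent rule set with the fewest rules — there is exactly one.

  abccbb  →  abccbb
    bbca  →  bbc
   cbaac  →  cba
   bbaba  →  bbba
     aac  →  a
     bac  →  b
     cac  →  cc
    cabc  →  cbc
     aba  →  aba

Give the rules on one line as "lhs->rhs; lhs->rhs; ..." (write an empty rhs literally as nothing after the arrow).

  | abccbb
  | bbca => bbc
  | cbaac => cba
  | bbaba => bbba

ac->; bab->bb; ca->c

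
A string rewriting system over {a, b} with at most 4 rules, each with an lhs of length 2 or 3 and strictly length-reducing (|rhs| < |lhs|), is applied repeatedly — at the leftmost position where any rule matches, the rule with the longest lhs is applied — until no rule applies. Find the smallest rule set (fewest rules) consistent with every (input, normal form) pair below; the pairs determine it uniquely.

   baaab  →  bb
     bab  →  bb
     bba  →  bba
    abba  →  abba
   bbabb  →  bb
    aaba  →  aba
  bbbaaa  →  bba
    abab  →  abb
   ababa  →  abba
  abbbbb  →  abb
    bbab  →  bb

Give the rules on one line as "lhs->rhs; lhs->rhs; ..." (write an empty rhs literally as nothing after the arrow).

aa->a; bab->bb; bbb->bb

  | baaab => baab => bab => bb
  | bab => bb
  | bba
  | abba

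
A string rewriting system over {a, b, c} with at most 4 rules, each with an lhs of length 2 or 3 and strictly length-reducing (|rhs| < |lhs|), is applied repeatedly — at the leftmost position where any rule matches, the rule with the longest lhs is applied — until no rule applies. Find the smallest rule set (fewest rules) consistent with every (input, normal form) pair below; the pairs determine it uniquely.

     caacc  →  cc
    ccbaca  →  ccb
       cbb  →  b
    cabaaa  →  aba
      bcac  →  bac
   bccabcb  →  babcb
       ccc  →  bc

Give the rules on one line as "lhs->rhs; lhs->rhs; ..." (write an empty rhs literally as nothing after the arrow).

  | caacc => aacc => cc
  | ccbaca => ccbaa => ccb
  | cbb => b
  | cabaaa => abaaa => aba

aa->; ca->a; cbb->b; ccc->bc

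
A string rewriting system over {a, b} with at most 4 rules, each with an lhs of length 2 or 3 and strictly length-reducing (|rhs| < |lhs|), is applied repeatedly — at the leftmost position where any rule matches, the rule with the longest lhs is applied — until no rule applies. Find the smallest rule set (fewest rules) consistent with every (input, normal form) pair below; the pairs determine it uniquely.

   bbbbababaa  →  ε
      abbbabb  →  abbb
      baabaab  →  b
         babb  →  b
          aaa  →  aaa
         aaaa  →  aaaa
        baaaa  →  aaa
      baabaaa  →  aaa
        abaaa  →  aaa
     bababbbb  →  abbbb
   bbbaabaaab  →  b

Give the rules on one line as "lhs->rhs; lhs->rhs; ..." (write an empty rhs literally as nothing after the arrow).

  | bbbbababaa => bbbabaa => bbaa => ba => ε
  | abbbabb => abbb
  | baabaab => abaab => aab => b
  | babb => b

aab->b; ba->; bab->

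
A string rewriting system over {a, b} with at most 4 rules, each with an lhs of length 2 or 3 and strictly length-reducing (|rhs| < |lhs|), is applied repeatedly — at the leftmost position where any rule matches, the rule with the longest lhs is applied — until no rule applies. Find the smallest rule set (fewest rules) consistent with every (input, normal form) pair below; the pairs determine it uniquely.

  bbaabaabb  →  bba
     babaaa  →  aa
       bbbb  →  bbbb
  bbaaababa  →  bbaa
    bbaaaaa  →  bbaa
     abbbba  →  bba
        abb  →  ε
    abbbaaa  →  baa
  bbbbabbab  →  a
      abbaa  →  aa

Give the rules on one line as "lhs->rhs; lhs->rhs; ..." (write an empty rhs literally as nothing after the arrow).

aaa->aa; ab->a; abb->; bab->ab

  | bbaabaabb => bbaaaabb => bbaaabb => bbaabb => bba
  | babaaa => abaaa => aaaa => aaa => aa
  | bbbb
  | bbaaababa => bbaababa => bbaaaba => bbaaba => bbaaa => bbaa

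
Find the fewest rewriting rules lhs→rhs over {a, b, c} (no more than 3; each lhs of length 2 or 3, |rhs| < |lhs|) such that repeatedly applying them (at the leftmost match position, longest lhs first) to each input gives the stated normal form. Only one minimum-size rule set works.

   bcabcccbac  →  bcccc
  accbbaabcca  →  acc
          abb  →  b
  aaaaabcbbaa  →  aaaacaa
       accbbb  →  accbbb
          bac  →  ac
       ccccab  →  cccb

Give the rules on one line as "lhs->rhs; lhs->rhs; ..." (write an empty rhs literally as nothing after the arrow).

  | bcabcccbac => bccccbac => bccccac => bcccc
  | accbbaabcca => accbaabcca => accaabcca => acabcca => accca => acc
  | abb => b
  | aaaaabcbbaa => aaaacbbaa => aaaacbaa => aaaacaa

ab->; ba->a; cca->c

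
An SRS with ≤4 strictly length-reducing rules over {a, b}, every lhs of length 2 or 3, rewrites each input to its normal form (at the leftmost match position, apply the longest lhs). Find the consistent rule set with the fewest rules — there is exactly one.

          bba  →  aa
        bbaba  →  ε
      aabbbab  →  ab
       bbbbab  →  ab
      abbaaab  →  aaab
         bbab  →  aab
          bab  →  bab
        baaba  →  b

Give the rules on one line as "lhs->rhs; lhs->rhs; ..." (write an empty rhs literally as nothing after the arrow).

aba->bb; abb->; bb->a

  | bba => aa
  | bbaba => aaba => abb => ε
  | aabbbab => abab => bbb => ab
  | bbbbab => abbab => ab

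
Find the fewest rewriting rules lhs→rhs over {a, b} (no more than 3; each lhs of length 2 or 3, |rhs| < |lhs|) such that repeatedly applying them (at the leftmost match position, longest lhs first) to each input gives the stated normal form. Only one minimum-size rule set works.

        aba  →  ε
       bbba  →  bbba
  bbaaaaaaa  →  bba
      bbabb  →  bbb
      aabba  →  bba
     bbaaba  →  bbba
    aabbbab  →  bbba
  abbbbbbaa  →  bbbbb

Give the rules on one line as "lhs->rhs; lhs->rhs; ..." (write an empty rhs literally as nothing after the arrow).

  | aba => aa => ε
  | bbba
  | bbaaaaaaa => bbaaaaa => bbaaa => bba
  | bbabb => bbb

aa->; ab->a; abb->b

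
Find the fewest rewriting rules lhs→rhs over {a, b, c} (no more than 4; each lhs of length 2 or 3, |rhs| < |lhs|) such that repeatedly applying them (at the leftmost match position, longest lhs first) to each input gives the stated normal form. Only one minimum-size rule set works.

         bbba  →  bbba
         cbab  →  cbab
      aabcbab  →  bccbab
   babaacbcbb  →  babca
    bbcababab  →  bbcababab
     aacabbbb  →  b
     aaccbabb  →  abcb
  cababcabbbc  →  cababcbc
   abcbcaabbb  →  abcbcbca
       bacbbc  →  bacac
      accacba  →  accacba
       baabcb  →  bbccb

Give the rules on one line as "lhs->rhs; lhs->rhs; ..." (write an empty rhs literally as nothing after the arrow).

aab->bc; aac->ab; abb->; cbb->ca

  | bbba
  | cbab
  | aabcbab => bccbab
  | babaacbcbb => bababbcbb => babcbb => babca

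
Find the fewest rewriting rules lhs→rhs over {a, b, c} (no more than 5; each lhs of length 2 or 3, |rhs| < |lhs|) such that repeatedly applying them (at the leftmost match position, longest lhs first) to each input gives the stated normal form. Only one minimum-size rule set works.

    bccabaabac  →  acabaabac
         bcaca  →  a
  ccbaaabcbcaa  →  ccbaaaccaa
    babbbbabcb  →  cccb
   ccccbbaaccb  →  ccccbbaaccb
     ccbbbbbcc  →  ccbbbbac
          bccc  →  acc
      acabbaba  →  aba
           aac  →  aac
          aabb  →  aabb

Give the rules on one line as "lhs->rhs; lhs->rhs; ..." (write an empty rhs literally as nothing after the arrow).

  | bccabaabac => acabaabac
  | bcaca => caca => a
  | ccbaaabcbcaa => ccbaaacbcaa => ccbaaaccaa
  | babbbbabcb => cbbbbabcb => cbbbcbcb => cbbcbcb => cbcbcb => ccbcb => cccb

bab->cb; bc->c; bcc->ac; cac->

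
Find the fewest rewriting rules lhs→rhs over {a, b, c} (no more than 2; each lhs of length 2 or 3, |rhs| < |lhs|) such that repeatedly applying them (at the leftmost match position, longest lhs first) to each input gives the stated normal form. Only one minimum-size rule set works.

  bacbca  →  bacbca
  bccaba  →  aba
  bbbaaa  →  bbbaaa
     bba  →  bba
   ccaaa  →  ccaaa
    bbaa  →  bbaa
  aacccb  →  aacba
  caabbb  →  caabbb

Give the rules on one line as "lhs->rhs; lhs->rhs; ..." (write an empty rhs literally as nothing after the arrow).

  | bacbca
  | bccaba => aba
  | bbbaaa
  | bba

bcc->; ccb->ba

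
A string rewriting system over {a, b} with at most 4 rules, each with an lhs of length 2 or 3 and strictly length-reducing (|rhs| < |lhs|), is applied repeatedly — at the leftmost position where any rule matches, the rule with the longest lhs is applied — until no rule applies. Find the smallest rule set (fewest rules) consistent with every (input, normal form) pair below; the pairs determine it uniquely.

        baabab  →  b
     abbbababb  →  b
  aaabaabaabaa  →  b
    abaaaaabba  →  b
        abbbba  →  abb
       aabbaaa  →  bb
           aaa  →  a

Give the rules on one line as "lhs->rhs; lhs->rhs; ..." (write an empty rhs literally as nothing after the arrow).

  | baabab => babab => aab => b
  | abbbababb => abbababb => abaabb => ababb => aab => b
  | aaabaabaabaa => abaabaabaa => ababaabaa => aaaabaa => aabaa => baa => ba => b
  | abaaaaabba => abaaaabba => abaaabba => abaabba => ababba => aaba => ba => b

aa->; ba->b; bab->a; bbb->bb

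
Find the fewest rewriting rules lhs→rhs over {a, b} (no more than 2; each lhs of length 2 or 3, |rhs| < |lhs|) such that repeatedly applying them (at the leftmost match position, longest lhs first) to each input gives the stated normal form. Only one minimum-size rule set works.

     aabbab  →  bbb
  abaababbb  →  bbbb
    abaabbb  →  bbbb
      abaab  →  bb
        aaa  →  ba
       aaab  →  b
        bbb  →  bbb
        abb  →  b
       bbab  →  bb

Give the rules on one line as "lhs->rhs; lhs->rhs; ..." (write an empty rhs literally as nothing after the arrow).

  | aabbab => bbbab => bbb
  | abaababbb => aababbb => bbabbb => bbbb
  | abaabbb => aabbb => bbbb
  | abaab => aab => bb

aa->b; ab->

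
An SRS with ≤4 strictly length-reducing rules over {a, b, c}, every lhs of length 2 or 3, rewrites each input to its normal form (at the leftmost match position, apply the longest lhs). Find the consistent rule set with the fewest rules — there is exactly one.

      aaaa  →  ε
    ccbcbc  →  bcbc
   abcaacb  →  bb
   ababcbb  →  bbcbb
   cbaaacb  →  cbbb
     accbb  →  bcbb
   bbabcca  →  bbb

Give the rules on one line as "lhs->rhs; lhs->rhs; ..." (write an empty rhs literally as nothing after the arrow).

  | aaaa => aa => ε
  | ccbcbc => abcbc => bcbc
  | abcaacb => bcaacb => bccb => bab => bb
  | ababcbb => babcbb => bbcbb

aa->; ab->b; ac->b; cc->a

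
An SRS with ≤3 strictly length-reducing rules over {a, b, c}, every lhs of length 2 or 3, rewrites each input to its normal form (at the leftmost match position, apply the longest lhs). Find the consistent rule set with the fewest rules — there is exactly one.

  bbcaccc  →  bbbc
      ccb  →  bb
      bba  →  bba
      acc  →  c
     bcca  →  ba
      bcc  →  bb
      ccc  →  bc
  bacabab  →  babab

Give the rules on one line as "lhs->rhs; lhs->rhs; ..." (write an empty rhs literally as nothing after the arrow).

  | bbcaccc => bbccc => bbbc
  | ccb => bb
  | bba
  | acc => c

ac->; cc->b; cca->a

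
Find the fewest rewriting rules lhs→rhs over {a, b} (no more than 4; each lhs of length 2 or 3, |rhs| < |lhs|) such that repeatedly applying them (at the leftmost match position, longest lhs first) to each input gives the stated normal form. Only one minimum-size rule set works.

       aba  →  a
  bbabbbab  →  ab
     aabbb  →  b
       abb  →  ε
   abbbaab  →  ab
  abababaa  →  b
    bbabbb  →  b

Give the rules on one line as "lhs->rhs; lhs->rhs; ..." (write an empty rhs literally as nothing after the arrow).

aa->a; aaa->b; abb->; ba->a

  | aba => aa => a
  | bbabbbab => babbbab => abbbab => bab => ab
  | aabbb => abbb => b
  | abb => ε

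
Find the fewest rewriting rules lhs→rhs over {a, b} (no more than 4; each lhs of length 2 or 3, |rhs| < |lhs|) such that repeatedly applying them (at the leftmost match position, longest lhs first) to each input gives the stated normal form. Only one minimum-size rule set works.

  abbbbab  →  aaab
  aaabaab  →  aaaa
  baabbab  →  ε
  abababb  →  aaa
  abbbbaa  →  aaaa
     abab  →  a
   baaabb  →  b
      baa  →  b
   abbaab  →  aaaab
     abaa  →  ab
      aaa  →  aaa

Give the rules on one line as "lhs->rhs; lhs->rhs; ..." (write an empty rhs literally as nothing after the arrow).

  | abbbbab => abbab => aaab
  | aaabaab => aaabb => aaaa
  | baabbab => bbbab => bab => ε
  | abababb => aabb => aaa

baa->b; bab->; bb->a; bbb->b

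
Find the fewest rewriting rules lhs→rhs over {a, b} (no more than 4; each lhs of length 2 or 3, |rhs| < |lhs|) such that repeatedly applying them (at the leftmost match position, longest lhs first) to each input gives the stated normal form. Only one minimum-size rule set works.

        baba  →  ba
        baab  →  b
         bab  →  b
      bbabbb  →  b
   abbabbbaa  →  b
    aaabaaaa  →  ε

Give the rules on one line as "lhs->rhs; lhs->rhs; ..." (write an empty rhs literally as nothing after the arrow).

aa->; ab->; bb->b

  | baba => ba
  | baab => bb => b
  | bab => b
  | bbabbb => babbb => bbb => bb => b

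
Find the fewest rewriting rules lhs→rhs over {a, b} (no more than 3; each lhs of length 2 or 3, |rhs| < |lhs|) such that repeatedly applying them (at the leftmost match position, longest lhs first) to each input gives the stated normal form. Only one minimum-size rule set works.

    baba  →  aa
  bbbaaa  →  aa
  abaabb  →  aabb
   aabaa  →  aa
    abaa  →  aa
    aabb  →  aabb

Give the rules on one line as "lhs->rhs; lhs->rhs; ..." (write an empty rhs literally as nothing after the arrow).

  | baba => aba => aa
  | bbbaaa => bbaaa => baaa => aaa => aa
  | abaabb => aaabb => aabb
  | aabaa => aaaa => aaa => aa

aaa->aa; ba->a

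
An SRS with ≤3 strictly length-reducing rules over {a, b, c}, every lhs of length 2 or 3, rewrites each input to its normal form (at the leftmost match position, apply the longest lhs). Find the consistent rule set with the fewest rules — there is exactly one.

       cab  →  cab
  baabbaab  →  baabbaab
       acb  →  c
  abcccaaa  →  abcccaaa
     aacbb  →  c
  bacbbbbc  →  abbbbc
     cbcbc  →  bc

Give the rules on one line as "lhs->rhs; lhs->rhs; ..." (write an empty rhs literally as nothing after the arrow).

acb->c; bac->a; cbc->

  | cab
  | baabbaab
  | acb => c
  | abcccaaa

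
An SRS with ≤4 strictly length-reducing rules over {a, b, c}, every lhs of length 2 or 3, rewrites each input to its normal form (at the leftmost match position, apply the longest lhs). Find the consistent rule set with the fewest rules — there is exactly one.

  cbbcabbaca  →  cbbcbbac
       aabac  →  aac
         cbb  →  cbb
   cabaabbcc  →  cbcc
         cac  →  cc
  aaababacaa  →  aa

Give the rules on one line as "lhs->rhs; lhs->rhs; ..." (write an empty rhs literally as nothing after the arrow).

  | cbbcabbaca => cbbcbbaca => cbbcbbac
  | aabac => aac
  | cbb
  | cabaabbcc => cbaabbcc => cbabcc => cbcc

ab->; ca->c; caa->b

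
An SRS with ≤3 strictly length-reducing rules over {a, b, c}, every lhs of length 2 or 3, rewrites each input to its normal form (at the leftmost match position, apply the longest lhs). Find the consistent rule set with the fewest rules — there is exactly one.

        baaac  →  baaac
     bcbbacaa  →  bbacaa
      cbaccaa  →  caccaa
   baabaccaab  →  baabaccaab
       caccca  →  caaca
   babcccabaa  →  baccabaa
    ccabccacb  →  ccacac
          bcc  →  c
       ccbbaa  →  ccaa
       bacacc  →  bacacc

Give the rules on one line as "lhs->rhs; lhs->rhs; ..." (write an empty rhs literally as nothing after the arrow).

  | baaac
  | bcbbacaa => bbacaa
  | cbaccaa => caccaa
  | baabaccaab

bc->; cb->c; ccc->ac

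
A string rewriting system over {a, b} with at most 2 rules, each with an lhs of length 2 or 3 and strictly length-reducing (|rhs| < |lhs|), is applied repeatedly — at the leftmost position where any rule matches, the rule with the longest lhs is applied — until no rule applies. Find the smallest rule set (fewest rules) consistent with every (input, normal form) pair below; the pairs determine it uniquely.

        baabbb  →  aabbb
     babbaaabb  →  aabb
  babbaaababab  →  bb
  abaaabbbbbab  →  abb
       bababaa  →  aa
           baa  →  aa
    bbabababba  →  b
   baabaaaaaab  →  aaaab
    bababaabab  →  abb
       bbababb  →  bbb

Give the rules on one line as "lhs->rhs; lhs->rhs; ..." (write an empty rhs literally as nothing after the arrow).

  | baabbb => aabbb
  | babbaaabb => abbaaabb => abaaabb => baabb => aabb
  | babbaaababab => abbaaababab => abaaababab => baababab => aababab => abbab => abab => bb
  | abaaabbbbbab => baabbbbbab => aabbbbbab => aabbbbab => aabbbab => aabbab => aabab => abb

aba->b; ba->a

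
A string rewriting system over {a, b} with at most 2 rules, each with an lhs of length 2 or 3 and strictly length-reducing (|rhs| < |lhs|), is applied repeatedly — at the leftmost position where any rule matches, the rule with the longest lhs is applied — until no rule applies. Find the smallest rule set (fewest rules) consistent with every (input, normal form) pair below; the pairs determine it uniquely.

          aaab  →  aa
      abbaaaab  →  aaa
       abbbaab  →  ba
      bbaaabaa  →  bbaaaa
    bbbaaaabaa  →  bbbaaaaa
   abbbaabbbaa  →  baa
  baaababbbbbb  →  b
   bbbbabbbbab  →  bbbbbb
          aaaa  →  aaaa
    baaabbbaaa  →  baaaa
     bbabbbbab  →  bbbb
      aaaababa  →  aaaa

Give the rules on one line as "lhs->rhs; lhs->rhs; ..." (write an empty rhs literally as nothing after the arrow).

  | aaab => aa
  | abbaaaab => aaaab => aaa
  | abbbaab => baab => ba
  | bbaaabaa => bbaaaa

ab->; abb->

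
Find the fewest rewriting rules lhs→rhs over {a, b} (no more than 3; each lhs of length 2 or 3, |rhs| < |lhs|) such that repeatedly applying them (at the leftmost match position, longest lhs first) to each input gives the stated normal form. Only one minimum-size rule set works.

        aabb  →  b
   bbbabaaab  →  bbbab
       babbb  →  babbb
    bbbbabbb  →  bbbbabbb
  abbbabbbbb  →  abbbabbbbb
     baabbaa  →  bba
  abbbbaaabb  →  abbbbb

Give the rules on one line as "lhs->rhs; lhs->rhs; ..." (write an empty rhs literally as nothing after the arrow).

  | aabb => b
  | bbbabaaab => bbbabaab => bbbab
  | babbb
  | bbbbabbb

aa->a; aab->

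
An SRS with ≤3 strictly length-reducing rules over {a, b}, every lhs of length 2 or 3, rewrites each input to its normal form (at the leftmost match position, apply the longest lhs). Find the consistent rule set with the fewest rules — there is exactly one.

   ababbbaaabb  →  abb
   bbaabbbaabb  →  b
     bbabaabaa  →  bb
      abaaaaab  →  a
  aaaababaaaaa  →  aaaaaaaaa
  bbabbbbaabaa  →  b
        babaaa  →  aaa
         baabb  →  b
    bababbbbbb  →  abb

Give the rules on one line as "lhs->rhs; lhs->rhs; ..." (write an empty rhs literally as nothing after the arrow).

  | ababbbaaabb => abbaaabb => abbabb => abb
  | bbaabbbaabb => bbbbbaabb => bbbaabb => baabb => bbb => b
  | bbabaabaa => baabaa => bbaa => bb
  | abaaaaab => abaaab => abab => a

baa->b; bab->; bbb->b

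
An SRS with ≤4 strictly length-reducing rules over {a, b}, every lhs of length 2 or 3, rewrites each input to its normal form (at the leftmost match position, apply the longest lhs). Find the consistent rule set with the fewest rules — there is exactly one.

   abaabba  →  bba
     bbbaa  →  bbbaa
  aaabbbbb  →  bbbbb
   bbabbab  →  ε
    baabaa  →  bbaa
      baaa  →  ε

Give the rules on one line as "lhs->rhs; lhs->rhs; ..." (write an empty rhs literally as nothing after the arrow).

aaa->ab; aab->b; ab->; bab->ab

  | abaabba => aabba => bba
  | bbbaa
  | aaabbbbb => abbbbbb => bbbbb
  | bbabbab => babbab => abbab => bab => ab => ε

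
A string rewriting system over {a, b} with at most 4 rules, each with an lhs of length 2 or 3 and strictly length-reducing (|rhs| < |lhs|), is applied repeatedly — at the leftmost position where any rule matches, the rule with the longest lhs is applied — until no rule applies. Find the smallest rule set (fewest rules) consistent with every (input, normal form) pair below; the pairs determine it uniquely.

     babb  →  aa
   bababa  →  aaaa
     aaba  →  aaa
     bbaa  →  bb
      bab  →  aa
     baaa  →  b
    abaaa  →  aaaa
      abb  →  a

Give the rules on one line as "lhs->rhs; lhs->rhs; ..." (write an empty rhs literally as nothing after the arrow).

  | babb => aab => aa
  | bababa => aaaba => aaaa
  | aaba => aaa
  | bbaa => bba => bb

ab->a; ba->b; bab->aa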